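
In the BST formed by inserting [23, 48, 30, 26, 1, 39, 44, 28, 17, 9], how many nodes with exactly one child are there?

Tree built from: [23, 48, 30, 26, 1, 39, 44, 28, 17, 9]
Tree (level-order array): [23, 1, 48, None, 17, 30, None, 9, None, 26, 39, None, None, None, 28, None, 44]
Rule: These are nodes with exactly 1 non-null child.
Per-node child counts:
  node 23: 2 child(ren)
  node 1: 1 child(ren)
  node 17: 1 child(ren)
  node 9: 0 child(ren)
  node 48: 1 child(ren)
  node 30: 2 child(ren)
  node 26: 1 child(ren)
  node 28: 0 child(ren)
  node 39: 1 child(ren)
  node 44: 0 child(ren)
Matching nodes: [1, 17, 48, 26, 39]
Count of nodes with exactly one child: 5


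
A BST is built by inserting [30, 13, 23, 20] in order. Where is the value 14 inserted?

Starting tree (level order): [30, 13, None, None, 23, 20]
Insertion path: 30 -> 13 -> 23 -> 20
Result: insert 14 as left child of 20
Final tree (level order): [30, 13, None, None, 23, 20, None, 14]


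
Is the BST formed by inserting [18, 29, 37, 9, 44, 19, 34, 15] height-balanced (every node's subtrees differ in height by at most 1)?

Tree (level-order array): [18, 9, 29, None, 15, 19, 37, None, None, None, None, 34, 44]
Definition: a tree is height-balanced if, at every node, |h(left) - h(right)| <= 1 (empty subtree has height -1).
Bottom-up per-node check:
  node 15: h_left=-1, h_right=-1, diff=0 [OK], height=0
  node 9: h_left=-1, h_right=0, diff=1 [OK], height=1
  node 19: h_left=-1, h_right=-1, diff=0 [OK], height=0
  node 34: h_left=-1, h_right=-1, diff=0 [OK], height=0
  node 44: h_left=-1, h_right=-1, diff=0 [OK], height=0
  node 37: h_left=0, h_right=0, diff=0 [OK], height=1
  node 29: h_left=0, h_right=1, diff=1 [OK], height=2
  node 18: h_left=1, h_right=2, diff=1 [OK], height=3
All nodes satisfy the balance condition.
Result: Balanced


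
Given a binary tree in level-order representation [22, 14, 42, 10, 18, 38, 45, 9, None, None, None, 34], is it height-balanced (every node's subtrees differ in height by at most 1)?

Tree (level-order array): [22, 14, 42, 10, 18, 38, 45, 9, None, None, None, 34]
Definition: a tree is height-balanced if, at every node, |h(left) - h(right)| <= 1 (empty subtree has height -1).
Bottom-up per-node check:
  node 9: h_left=-1, h_right=-1, diff=0 [OK], height=0
  node 10: h_left=0, h_right=-1, diff=1 [OK], height=1
  node 18: h_left=-1, h_right=-1, diff=0 [OK], height=0
  node 14: h_left=1, h_right=0, diff=1 [OK], height=2
  node 34: h_left=-1, h_right=-1, diff=0 [OK], height=0
  node 38: h_left=0, h_right=-1, diff=1 [OK], height=1
  node 45: h_left=-1, h_right=-1, diff=0 [OK], height=0
  node 42: h_left=1, h_right=0, diff=1 [OK], height=2
  node 22: h_left=2, h_right=2, diff=0 [OK], height=3
All nodes satisfy the balance condition.
Result: Balanced


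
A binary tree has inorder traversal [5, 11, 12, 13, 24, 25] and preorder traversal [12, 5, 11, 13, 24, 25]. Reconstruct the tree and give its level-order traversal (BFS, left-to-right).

Inorder:  [5, 11, 12, 13, 24, 25]
Preorder: [12, 5, 11, 13, 24, 25]
Algorithm: preorder visits root first, so consume preorder in order;
for each root, split the current inorder slice at that value into
left-subtree inorder and right-subtree inorder, then recurse.
Recursive splits:
  root=12; inorder splits into left=[5, 11], right=[13, 24, 25]
  root=5; inorder splits into left=[], right=[11]
  root=11; inorder splits into left=[], right=[]
  root=13; inorder splits into left=[], right=[24, 25]
  root=24; inorder splits into left=[], right=[25]
  root=25; inorder splits into left=[], right=[]
Reconstructed level-order: [12, 5, 13, 11, 24, 25]


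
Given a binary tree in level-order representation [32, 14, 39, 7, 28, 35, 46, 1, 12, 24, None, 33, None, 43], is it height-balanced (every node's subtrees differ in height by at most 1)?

Tree (level-order array): [32, 14, 39, 7, 28, 35, 46, 1, 12, 24, None, 33, None, 43]
Definition: a tree is height-balanced if, at every node, |h(left) - h(right)| <= 1 (empty subtree has height -1).
Bottom-up per-node check:
  node 1: h_left=-1, h_right=-1, diff=0 [OK], height=0
  node 12: h_left=-1, h_right=-1, diff=0 [OK], height=0
  node 7: h_left=0, h_right=0, diff=0 [OK], height=1
  node 24: h_left=-1, h_right=-1, diff=0 [OK], height=0
  node 28: h_left=0, h_right=-1, diff=1 [OK], height=1
  node 14: h_left=1, h_right=1, diff=0 [OK], height=2
  node 33: h_left=-1, h_right=-1, diff=0 [OK], height=0
  node 35: h_left=0, h_right=-1, diff=1 [OK], height=1
  node 43: h_left=-1, h_right=-1, diff=0 [OK], height=0
  node 46: h_left=0, h_right=-1, diff=1 [OK], height=1
  node 39: h_left=1, h_right=1, diff=0 [OK], height=2
  node 32: h_left=2, h_right=2, diff=0 [OK], height=3
All nodes satisfy the balance condition.
Result: Balanced


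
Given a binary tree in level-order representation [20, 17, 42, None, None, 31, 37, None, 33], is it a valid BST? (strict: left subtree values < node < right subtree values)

Level-order array: [20, 17, 42, None, None, 31, 37, None, 33]
Validate using subtree bounds (lo, hi): at each node, require lo < value < hi,
then recurse left with hi=value and right with lo=value.
Preorder trace (stopping at first violation):
  at node 20 with bounds (-inf, +inf): OK
  at node 17 with bounds (-inf, 20): OK
  at node 42 with bounds (20, +inf): OK
  at node 31 with bounds (20, 42): OK
  at node 33 with bounds (31, 42): OK
  at node 37 with bounds (42, +inf): VIOLATION
Node 37 violates its bound: not (42 < 37 < +inf).
Result: Not a valid BST


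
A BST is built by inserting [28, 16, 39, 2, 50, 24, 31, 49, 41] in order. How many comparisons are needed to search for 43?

Search path for 43: 28 -> 39 -> 50 -> 49 -> 41
Found: False
Comparisons: 5


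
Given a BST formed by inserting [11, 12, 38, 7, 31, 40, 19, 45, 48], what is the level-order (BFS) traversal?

Tree insertion order: [11, 12, 38, 7, 31, 40, 19, 45, 48]
Tree (level-order array): [11, 7, 12, None, None, None, 38, 31, 40, 19, None, None, 45, None, None, None, 48]
BFS from the root, enqueuing left then right child of each popped node:
  queue [11] -> pop 11, enqueue [7, 12], visited so far: [11]
  queue [7, 12] -> pop 7, enqueue [none], visited so far: [11, 7]
  queue [12] -> pop 12, enqueue [38], visited so far: [11, 7, 12]
  queue [38] -> pop 38, enqueue [31, 40], visited so far: [11, 7, 12, 38]
  queue [31, 40] -> pop 31, enqueue [19], visited so far: [11, 7, 12, 38, 31]
  queue [40, 19] -> pop 40, enqueue [45], visited so far: [11, 7, 12, 38, 31, 40]
  queue [19, 45] -> pop 19, enqueue [none], visited so far: [11, 7, 12, 38, 31, 40, 19]
  queue [45] -> pop 45, enqueue [48], visited so far: [11, 7, 12, 38, 31, 40, 19, 45]
  queue [48] -> pop 48, enqueue [none], visited so far: [11, 7, 12, 38, 31, 40, 19, 45, 48]
Result: [11, 7, 12, 38, 31, 40, 19, 45, 48]


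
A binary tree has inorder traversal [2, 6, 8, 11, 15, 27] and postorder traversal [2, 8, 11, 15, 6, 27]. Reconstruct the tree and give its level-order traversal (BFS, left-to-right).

Inorder:   [2, 6, 8, 11, 15, 27]
Postorder: [2, 8, 11, 15, 6, 27]
Algorithm: postorder visits root last, so walk postorder right-to-left;
each value is the root of the current inorder slice — split it at that
value, recurse on the right subtree first, then the left.
Recursive splits:
  root=27; inorder splits into left=[2, 6, 8, 11, 15], right=[]
  root=6; inorder splits into left=[2], right=[8, 11, 15]
  root=15; inorder splits into left=[8, 11], right=[]
  root=11; inorder splits into left=[8], right=[]
  root=8; inorder splits into left=[], right=[]
  root=2; inorder splits into left=[], right=[]
Reconstructed level-order: [27, 6, 2, 15, 11, 8]


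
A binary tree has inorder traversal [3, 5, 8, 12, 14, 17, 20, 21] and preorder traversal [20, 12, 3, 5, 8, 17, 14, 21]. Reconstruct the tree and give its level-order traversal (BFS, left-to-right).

Inorder:  [3, 5, 8, 12, 14, 17, 20, 21]
Preorder: [20, 12, 3, 5, 8, 17, 14, 21]
Algorithm: preorder visits root first, so consume preorder in order;
for each root, split the current inorder slice at that value into
left-subtree inorder and right-subtree inorder, then recurse.
Recursive splits:
  root=20; inorder splits into left=[3, 5, 8, 12, 14, 17], right=[21]
  root=12; inorder splits into left=[3, 5, 8], right=[14, 17]
  root=3; inorder splits into left=[], right=[5, 8]
  root=5; inorder splits into left=[], right=[8]
  root=8; inorder splits into left=[], right=[]
  root=17; inorder splits into left=[14], right=[]
  root=14; inorder splits into left=[], right=[]
  root=21; inorder splits into left=[], right=[]
Reconstructed level-order: [20, 12, 21, 3, 17, 5, 14, 8]


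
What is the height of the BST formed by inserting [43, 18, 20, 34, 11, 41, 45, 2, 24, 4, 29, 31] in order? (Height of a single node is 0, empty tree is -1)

Insertion order: [43, 18, 20, 34, 11, 41, 45, 2, 24, 4, 29, 31]
Tree (level-order array): [43, 18, 45, 11, 20, None, None, 2, None, None, 34, None, 4, 24, 41, None, None, None, 29, None, None, None, 31]
Compute height bottom-up (empty subtree = -1):
  height(4) = 1 + max(-1, -1) = 0
  height(2) = 1 + max(-1, 0) = 1
  height(11) = 1 + max(1, -1) = 2
  height(31) = 1 + max(-1, -1) = 0
  height(29) = 1 + max(-1, 0) = 1
  height(24) = 1 + max(-1, 1) = 2
  height(41) = 1 + max(-1, -1) = 0
  height(34) = 1 + max(2, 0) = 3
  height(20) = 1 + max(-1, 3) = 4
  height(18) = 1 + max(2, 4) = 5
  height(45) = 1 + max(-1, -1) = 0
  height(43) = 1 + max(5, 0) = 6
Height = 6


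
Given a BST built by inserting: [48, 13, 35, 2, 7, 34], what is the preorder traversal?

Tree insertion order: [48, 13, 35, 2, 7, 34]
Tree (level-order array): [48, 13, None, 2, 35, None, 7, 34]
Preorder traversal: [48, 13, 2, 7, 35, 34]


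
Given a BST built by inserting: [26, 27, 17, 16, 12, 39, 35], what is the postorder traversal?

Tree insertion order: [26, 27, 17, 16, 12, 39, 35]
Tree (level-order array): [26, 17, 27, 16, None, None, 39, 12, None, 35]
Postorder traversal: [12, 16, 17, 35, 39, 27, 26]


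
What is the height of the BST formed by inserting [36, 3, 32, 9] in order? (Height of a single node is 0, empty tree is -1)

Insertion order: [36, 3, 32, 9]
Tree (level-order array): [36, 3, None, None, 32, 9]
Compute height bottom-up (empty subtree = -1):
  height(9) = 1 + max(-1, -1) = 0
  height(32) = 1 + max(0, -1) = 1
  height(3) = 1 + max(-1, 1) = 2
  height(36) = 1 + max(2, -1) = 3
Height = 3


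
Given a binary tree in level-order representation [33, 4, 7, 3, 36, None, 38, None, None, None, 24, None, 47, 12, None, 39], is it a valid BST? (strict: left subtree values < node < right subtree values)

Level-order array: [33, 4, 7, 3, 36, None, 38, None, None, None, 24, None, 47, 12, None, 39]
Validate using subtree bounds (lo, hi): at each node, require lo < value < hi,
then recurse left with hi=value and right with lo=value.
Preorder trace (stopping at first violation):
  at node 33 with bounds (-inf, +inf): OK
  at node 4 with bounds (-inf, 33): OK
  at node 3 with bounds (-inf, 4): OK
  at node 36 with bounds (4, 33): VIOLATION
Node 36 violates its bound: not (4 < 36 < 33).
Result: Not a valid BST


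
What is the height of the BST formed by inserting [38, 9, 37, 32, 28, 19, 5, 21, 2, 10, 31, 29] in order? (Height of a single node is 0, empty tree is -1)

Insertion order: [38, 9, 37, 32, 28, 19, 5, 21, 2, 10, 31, 29]
Tree (level-order array): [38, 9, None, 5, 37, 2, None, 32, None, None, None, 28, None, 19, 31, 10, 21, 29]
Compute height bottom-up (empty subtree = -1):
  height(2) = 1 + max(-1, -1) = 0
  height(5) = 1 + max(0, -1) = 1
  height(10) = 1 + max(-1, -1) = 0
  height(21) = 1 + max(-1, -1) = 0
  height(19) = 1 + max(0, 0) = 1
  height(29) = 1 + max(-1, -1) = 0
  height(31) = 1 + max(0, -1) = 1
  height(28) = 1 + max(1, 1) = 2
  height(32) = 1 + max(2, -1) = 3
  height(37) = 1 + max(3, -1) = 4
  height(9) = 1 + max(1, 4) = 5
  height(38) = 1 + max(5, -1) = 6
Height = 6


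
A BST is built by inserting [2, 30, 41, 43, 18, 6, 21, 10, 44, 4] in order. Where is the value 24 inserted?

Starting tree (level order): [2, None, 30, 18, 41, 6, 21, None, 43, 4, 10, None, None, None, 44]
Insertion path: 2 -> 30 -> 18 -> 21
Result: insert 24 as right child of 21
Final tree (level order): [2, None, 30, 18, 41, 6, 21, None, 43, 4, 10, None, 24, None, 44]


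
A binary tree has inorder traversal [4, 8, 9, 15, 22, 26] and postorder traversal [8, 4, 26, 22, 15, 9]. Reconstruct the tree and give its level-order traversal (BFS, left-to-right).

Inorder:   [4, 8, 9, 15, 22, 26]
Postorder: [8, 4, 26, 22, 15, 9]
Algorithm: postorder visits root last, so walk postorder right-to-left;
each value is the root of the current inorder slice — split it at that
value, recurse on the right subtree first, then the left.
Recursive splits:
  root=9; inorder splits into left=[4, 8], right=[15, 22, 26]
  root=15; inorder splits into left=[], right=[22, 26]
  root=22; inorder splits into left=[], right=[26]
  root=26; inorder splits into left=[], right=[]
  root=4; inorder splits into left=[], right=[8]
  root=8; inorder splits into left=[], right=[]
Reconstructed level-order: [9, 4, 15, 8, 22, 26]


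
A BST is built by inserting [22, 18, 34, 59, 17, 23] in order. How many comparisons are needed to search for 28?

Search path for 28: 22 -> 34 -> 23
Found: False
Comparisons: 3


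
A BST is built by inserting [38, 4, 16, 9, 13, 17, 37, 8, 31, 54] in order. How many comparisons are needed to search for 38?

Search path for 38: 38
Found: True
Comparisons: 1


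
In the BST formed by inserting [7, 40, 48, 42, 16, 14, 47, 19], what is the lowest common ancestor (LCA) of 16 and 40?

Tree insertion order: [7, 40, 48, 42, 16, 14, 47, 19]
Tree (level-order array): [7, None, 40, 16, 48, 14, 19, 42, None, None, None, None, None, None, 47]
In a BST, the LCA of p=16, q=40 is the first node v on the
root-to-leaf path with p <= v <= q (go left if both < v, right if both > v).
Walk from root:
  at 7: both 16 and 40 > 7, go right
  at 40: 16 <= 40 <= 40, this is the LCA
LCA = 40


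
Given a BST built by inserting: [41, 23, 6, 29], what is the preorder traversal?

Tree insertion order: [41, 23, 6, 29]
Tree (level-order array): [41, 23, None, 6, 29]
Preorder traversal: [41, 23, 6, 29]


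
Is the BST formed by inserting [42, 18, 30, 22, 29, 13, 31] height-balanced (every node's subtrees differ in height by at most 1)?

Tree (level-order array): [42, 18, None, 13, 30, None, None, 22, 31, None, 29]
Definition: a tree is height-balanced if, at every node, |h(left) - h(right)| <= 1 (empty subtree has height -1).
Bottom-up per-node check:
  node 13: h_left=-1, h_right=-1, diff=0 [OK], height=0
  node 29: h_left=-1, h_right=-1, diff=0 [OK], height=0
  node 22: h_left=-1, h_right=0, diff=1 [OK], height=1
  node 31: h_left=-1, h_right=-1, diff=0 [OK], height=0
  node 30: h_left=1, h_right=0, diff=1 [OK], height=2
  node 18: h_left=0, h_right=2, diff=2 [FAIL (|0-2|=2 > 1)], height=3
  node 42: h_left=3, h_right=-1, diff=4 [FAIL (|3--1|=4 > 1)], height=4
Node 18 violates the condition: |0 - 2| = 2 > 1.
Result: Not balanced


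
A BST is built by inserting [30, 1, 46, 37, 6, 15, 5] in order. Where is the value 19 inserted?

Starting tree (level order): [30, 1, 46, None, 6, 37, None, 5, 15]
Insertion path: 30 -> 1 -> 6 -> 15
Result: insert 19 as right child of 15
Final tree (level order): [30, 1, 46, None, 6, 37, None, 5, 15, None, None, None, None, None, 19]


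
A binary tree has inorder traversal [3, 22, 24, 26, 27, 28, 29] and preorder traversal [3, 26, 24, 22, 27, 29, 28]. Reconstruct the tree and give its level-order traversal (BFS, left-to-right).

Inorder:  [3, 22, 24, 26, 27, 28, 29]
Preorder: [3, 26, 24, 22, 27, 29, 28]
Algorithm: preorder visits root first, so consume preorder in order;
for each root, split the current inorder slice at that value into
left-subtree inorder and right-subtree inorder, then recurse.
Recursive splits:
  root=3; inorder splits into left=[], right=[22, 24, 26, 27, 28, 29]
  root=26; inorder splits into left=[22, 24], right=[27, 28, 29]
  root=24; inorder splits into left=[22], right=[]
  root=22; inorder splits into left=[], right=[]
  root=27; inorder splits into left=[], right=[28, 29]
  root=29; inorder splits into left=[28], right=[]
  root=28; inorder splits into left=[], right=[]
Reconstructed level-order: [3, 26, 24, 27, 22, 29, 28]


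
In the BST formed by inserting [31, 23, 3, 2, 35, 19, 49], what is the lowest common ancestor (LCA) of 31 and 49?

Tree insertion order: [31, 23, 3, 2, 35, 19, 49]
Tree (level-order array): [31, 23, 35, 3, None, None, 49, 2, 19]
In a BST, the LCA of p=31, q=49 is the first node v on the
root-to-leaf path with p <= v <= q (go left if both < v, right if both > v).
Walk from root:
  at 31: 31 <= 31 <= 49, this is the LCA
LCA = 31


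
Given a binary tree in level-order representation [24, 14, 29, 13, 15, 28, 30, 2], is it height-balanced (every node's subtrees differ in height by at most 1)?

Tree (level-order array): [24, 14, 29, 13, 15, 28, 30, 2]
Definition: a tree is height-balanced if, at every node, |h(left) - h(right)| <= 1 (empty subtree has height -1).
Bottom-up per-node check:
  node 2: h_left=-1, h_right=-1, diff=0 [OK], height=0
  node 13: h_left=0, h_right=-1, diff=1 [OK], height=1
  node 15: h_left=-1, h_right=-1, diff=0 [OK], height=0
  node 14: h_left=1, h_right=0, diff=1 [OK], height=2
  node 28: h_left=-1, h_right=-1, diff=0 [OK], height=0
  node 30: h_left=-1, h_right=-1, diff=0 [OK], height=0
  node 29: h_left=0, h_right=0, diff=0 [OK], height=1
  node 24: h_left=2, h_right=1, diff=1 [OK], height=3
All nodes satisfy the balance condition.
Result: Balanced


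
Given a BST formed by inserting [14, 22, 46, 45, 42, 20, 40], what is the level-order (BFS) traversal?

Tree insertion order: [14, 22, 46, 45, 42, 20, 40]
Tree (level-order array): [14, None, 22, 20, 46, None, None, 45, None, 42, None, 40]
BFS from the root, enqueuing left then right child of each popped node:
  queue [14] -> pop 14, enqueue [22], visited so far: [14]
  queue [22] -> pop 22, enqueue [20, 46], visited so far: [14, 22]
  queue [20, 46] -> pop 20, enqueue [none], visited so far: [14, 22, 20]
  queue [46] -> pop 46, enqueue [45], visited so far: [14, 22, 20, 46]
  queue [45] -> pop 45, enqueue [42], visited so far: [14, 22, 20, 46, 45]
  queue [42] -> pop 42, enqueue [40], visited so far: [14, 22, 20, 46, 45, 42]
  queue [40] -> pop 40, enqueue [none], visited so far: [14, 22, 20, 46, 45, 42, 40]
Result: [14, 22, 20, 46, 45, 42, 40]


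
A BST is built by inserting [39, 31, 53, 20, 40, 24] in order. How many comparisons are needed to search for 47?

Search path for 47: 39 -> 53 -> 40
Found: False
Comparisons: 3


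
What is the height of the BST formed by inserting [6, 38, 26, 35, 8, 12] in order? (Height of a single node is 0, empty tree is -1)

Insertion order: [6, 38, 26, 35, 8, 12]
Tree (level-order array): [6, None, 38, 26, None, 8, 35, None, 12]
Compute height bottom-up (empty subtree = -1):
  height(12) = 1 + max(-1, -1) = 0
  height(8) = 1 + max(-1, 0) = 1
  height(35) = 1 + max(-1, -1) = 0
  height(26) = 1 + max(1, 0) = 2
  height(38) = 1 + max(2, -1) = 3
  height(6) = 1 + max(-1, 3) = 4
Height = 4


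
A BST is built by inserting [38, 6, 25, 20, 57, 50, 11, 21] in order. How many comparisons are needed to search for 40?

Search path for 40: 38 -> 57 -> 50
Found: False
Comparisons: 3


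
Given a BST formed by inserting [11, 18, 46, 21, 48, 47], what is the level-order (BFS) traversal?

Tree insertion order: [11, 18, 46, 21, 48, 47]
Tree (level-order array): [11, None, 18, None, 46, 21, 48, None, None, 47]
BFS from the root, enqueuing left then right child of each popped node:
  queue [11] -> pop 11, enqueue [18], visited so far: [11]
  queue [18] -> pop 18, enqueue [46], visited so far: [11, 18]
  queue [46] -> pop 46, enqueue [21, 48], visited so far: [11, 18, 46]
  queue [21, 48] -> pop 21, enqueue [none], visited so far: [11, 18, 46, 21]
  queue [48] -> pop 48, enqueue [47], visited so far: [11, 18, 46, 21, 48]
  queue [47] -> pop 47, enqueue [none], visited so far: [11, 18, 46, 21, 48, 47]
Result: [11, 18, 46, 21, 48, 47]


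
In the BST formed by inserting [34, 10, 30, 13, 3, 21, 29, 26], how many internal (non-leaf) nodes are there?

Tree built from: [34, 10, 30, 13, 3, 21, 29, 26]
Tree (level-order array): [34, 10, None, 3, 30, None, None, 13, None, None, 21, None, 29, 26]
Rule: An internal node has at least one child.
Per-node child counts:
  node 34: 1 child(ren)
  node 10: 2 child(ren)
  node 3: 0 child(ren)
  node 30: 1 child(ren)
  node 13: 1 child(ren)
  node 21: 1 child(ren)
  node 29: 1 child(ren)
  node 26: 0 child(ren)
Matching nodes: [34, 10, 30, 13, 21, 29]
Count of internal (non-leaf) nodes: 6


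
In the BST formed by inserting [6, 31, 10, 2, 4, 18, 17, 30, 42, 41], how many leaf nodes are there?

Tree built from: [6, 31, 10, 2, 4, 18, 17, 30, 42, 41]
Tree (level-order array): [6, 2, 31, None, 4, 10, 42, None, None, None, 18, 41, None, 17, 30]
Rule: A leaf has 0 children.
Per-node child counts:
  node 6: 2 child(ren)
  node 2: 1 child(ren)
  node 4: 0 child(ren)
  node 31: 2 child(ren)
  node 10: 1 child(ren)
  node 18: 2 child(ren)
  node 17: 0 child(ren)
  node 30: 0 child(ren)
  node 42: 1 child(ren)
  node 41: 0 child(ren)
Matching nodes: [4, 17, 30, 41]
Count of leaf nodes: 4


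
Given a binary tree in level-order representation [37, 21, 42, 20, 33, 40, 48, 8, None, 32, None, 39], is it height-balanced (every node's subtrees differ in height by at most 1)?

Tree (level-order array): [37, 21, 42, 20, 33, 40, 48, 8, None, 32, None, 39]
Definition: a tree is height-balanced if, at every node, |h(left) - h(right)| <= 1 (empty subtree has height -1).
Bottom-up per-node check:
  node 8: h_left=-1, h_right=-1, diff=0 [OK], height=0
  node 20: h_left=0, h_right=-1, diff=1 [OK], height=1
  node 32: h_left=-1, h_right=-1, diff=0 [OK], height=0
  node 33: h_left=0, h_right=-1, diff=1 [OK], height=1
  node 21: h_left=1, h_right=1, diff=0 [OK], height=2
  node 39: h_left=-1, h_right=-1, diff=0 [OK], height=0
  node 40: h_left=0, h_right=-1, diff=1 [OK], height=1
  node 48: h_left=-1, h_right=-1, diff=0 [OK], height=0
  node 42: h_left=1, h_right=0, diff=1 [OK], height=2
  node 37: h_left=2, h_right=2, diff=0 [OK], height=3
All nodes satisfy the balance condition.
Result: Balanced


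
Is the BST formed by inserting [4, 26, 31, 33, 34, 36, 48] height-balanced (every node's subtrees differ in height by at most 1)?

Tree (level-order array): [4, None, 26, None, 31, None, 33, None, 34, None, 36, None, 48]
Definition: a tree is height-balanced if, at every node, |h(left) - h(right)| <= 1 (empty subtree has height -1).
Bottom-up per-node check:
  node 48: h_left=-1, h_right=-1, diff=0 [OK], height=0
  node 36: h_left=-1, h_right=0, diff=1 [OK], height=1
  node 34: h_left=-1, h_right=1, diff=2 [FAIL (|-1-1|=2 > 1)], height=2
  node 33: h_left=-1, h_right=2, diff=3 [FAIL (|-1-2|=3 > 1)], height=3
  node 31: h_left=-1, h_right=3, diff=4 [FAIL (|-1-3|=4 > 1)], height=4
  node 26: h_left=-1, h_right=4, diff=5 [FAIL (|-1-4|=5 > 1)], height=5
  node 4: h_left=-1, h_right=5, diff=6 [FAIL (|-1-5|=6 > 1)], height=6
Node 34 violates the condition: |-1 - 1| = 2 > 1.
Result: Not balanced


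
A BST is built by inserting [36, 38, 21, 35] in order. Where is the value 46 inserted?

Starting tree (level order): [36, 21, 38, None, 35]
Insertion path: 36 -> 38
Result: insert 46 as right child of 38
Final tree (level order): [36, 21, 38, None, 35, None, 46]


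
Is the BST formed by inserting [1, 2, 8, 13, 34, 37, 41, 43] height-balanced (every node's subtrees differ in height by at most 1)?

Tree (level-order array): [1, None, 2, None, 8, None, 13, None, 34, None, 37, None, 41, None, 43]
Definition: a tree is height-balanced if, at every node, |h(left) - h(right)| <= 1 (empty subtree has height -1).
Bottom-up per-node check:
  node 43: h_left=-1, h_right=-1, diff=0 [OK], height=0
  node 41: h_left=-1, h_right=0, diff=1 [OK], height=1
  node 37: h_left=-1, h_right=1, diff=2 [FAIL (|-1-1|=2 > 1)], height=2
  node 34: h_left=-1, h_right=2, diff=3 [FAIL (|-1-2|=3 > 1)], height=3
  node 13: h_left=-1, h_right=3, diff=4 [FAIL (|-1-3|=4 > 1)], height=4
  node 8: h_left=-1, h_right=4, diff=5 [FAIL (|-1-4|=5 > 1)], height=5
  node 2: h_left=-1, h_right=5, diff=6 [FAIL (|-1-5|=6 > 1)], height=6
  node 1: h_left=-1, h_right=6, diff=7 [FAIL (|-1-6|=7 > 1)], height=7
Node 37 violates the condition: |-1 - 1| = 2 > 1.
Result: Not balanced


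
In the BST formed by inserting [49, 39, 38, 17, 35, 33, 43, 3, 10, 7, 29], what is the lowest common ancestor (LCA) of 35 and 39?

Tree insertion order: [49, 39, 38, 17, 35, 33, 43, 3, 10, 7, 29]
Tree (level-order array): [49, 39, None, 38, 43, 17, None, None, None, 3, 35, None, 10, 33, None, 7, None, 29]
In a BST, the LCA of p=35, q=39 is the first node v on the
root-to-leaf path with p <= v <= q (go left if both < v, right if both > v).
Walk from root:
  at 49: both 35 and 39 < 49, go left
  at 39: 35 <= 39 <= 39, this is the LCA
LCA = 39


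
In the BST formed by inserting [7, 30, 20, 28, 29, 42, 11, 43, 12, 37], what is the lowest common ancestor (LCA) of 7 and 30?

Tree insertion order: [7, 30, 20, 28, 29, 42, 11, 43, 12, 37]
Tree (level-order array): [7, None, 30, 20, 42, 11, 28, 37, 43, None, 12, None, 29]
In a BST, the LCA of p=7, q=30 is the first node v on the
root-to-leaf path with p <= v <= q (go left if both < v, right if both > v).
Walk from root:
  at 7: 7 <= 7 <= 30, this is the LCA
LCA = 7


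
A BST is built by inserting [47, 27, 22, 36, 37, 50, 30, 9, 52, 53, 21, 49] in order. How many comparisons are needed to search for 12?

Search path for 12: 47 -> 27 -> 22 -> 9 -> 21
Found: False
Comparisons: 5


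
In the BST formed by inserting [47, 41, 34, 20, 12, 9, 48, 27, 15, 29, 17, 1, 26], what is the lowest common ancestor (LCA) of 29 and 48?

Tree insertion order: [47, 41, 34, 20, 12, 9, 48, 27, 15, 29, 17, 1, 26]
Tree (level-order array): [47, 41, 48, 34, None, None, None, 20, None, 12, 27, 9, 15, 26, 29, 1, None, None, 17]
In a BST, the LCA of p=29, q=48 is the first node v on the
root-to-leaf path with p <= v <= q (go left if both < v, right if both > v).
Walk from root:
  at 47: 29 <= 47 <= 48, this is the LCA
LCA = 47


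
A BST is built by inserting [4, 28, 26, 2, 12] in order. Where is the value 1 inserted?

Starting tree (level order): [4, 2, 28, None, None, 26, None, 12]
Insertion path: 4 -> 2
Result: insert 1 as left child of 2
Final tree (level order): [4, 2, 28, 1, None, 26, None, None, None, 12]


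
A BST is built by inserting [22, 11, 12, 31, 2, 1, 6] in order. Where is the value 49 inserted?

Starting tree (level order): [22, 11, 31, 2, 12, None, None, 1, 6]
Insertion path: 22 -> 31
Result: insert 49 as right child of 31
Final tree (level order): [22, 11, 31, 2, 12, None, 49, 1, 6]


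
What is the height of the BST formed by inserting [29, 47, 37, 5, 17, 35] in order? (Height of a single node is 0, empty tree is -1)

Insertion order: [29, 47, 37, 5, 17, 35]
Tree (level-order array): [29, 5, 47, None, 17, 37, None, None, None, 35]
Compute height bottom-up (empty subtree = -1):
  height(17) = 1 + max(-1, -1) = 0
  height(5) = 1 + max(-1, 0) = 1
  height(35) = 1 + max(-1, -1) = 0
  height(37) = 1 + max(0, -1) = 1
  height(47) = 1 + max(1, -1) = 2
  height(29) = 1 + max(1, 2) = 3
Height = 3


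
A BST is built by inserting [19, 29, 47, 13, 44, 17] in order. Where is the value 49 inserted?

Starting tree (level order): [19, 13, 29, None, 17, None, 47, None, None, 44]
Insertion path: 19 -> 29 -> 47
Result: insert 49 as right child of 47
Final tree (level order): [19, 13, 29, None, 17, None, 47, None, None, 44, 49]


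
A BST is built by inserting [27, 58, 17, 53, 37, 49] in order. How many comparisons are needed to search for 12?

Search path for 12: 27 -> 17
Found: False
Comparisons: 2


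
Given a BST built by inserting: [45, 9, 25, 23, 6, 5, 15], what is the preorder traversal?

Tree insertion order: [45, 9, 25, 23, 6, 5, 15]
Tree (level-order array): [45, 9, None, 6, 25, 5, None, 23, None, None, None, 15]
Preorder traversal: [45, 9, 6, 5, 25, 23, 15]


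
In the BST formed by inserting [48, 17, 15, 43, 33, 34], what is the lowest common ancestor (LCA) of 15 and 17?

Tree insertion order: [48, 17, 15, 43, 33, 34]
Tree (level-order array): [48, 17, None, 15, 43, None, None, 33, None, None, 34]
In a BST, the LCA of p=15, q=17 is the first node v on the
root-to-leaf path with p <= v <= q (go left if both < v, right if both > v).
Walk from root:
  at 48: both 15 and 17 < 48, go left
  at 17: 15 <= 17 <= 17, this is the LCA
LCA = 17


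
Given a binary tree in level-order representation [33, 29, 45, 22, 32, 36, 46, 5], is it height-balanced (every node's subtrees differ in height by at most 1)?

Tree (level-order array): [33, 29, 45, 22, 32, 36, 46, 5]
Definition: a tree is height-balanced if, at every node, |h(left) - h(right)| <= 1 (empty subtree has height -1).
Bottom-up per-node check:
  node 5: h_left=-1, h_right=-1, diff=0 [OK], height=0
  node 22: h_left=0, h_right=-1, diff=1 [OK], height=1
  node 32: h_left=-1, h_right=-1, diff=0 [OK], height=0
  node 29: h_left=1, h_right=0, diff=1 [OK], height=2
  node 36: h_left=-1, h_right=-1, diff=0 [OK], height=0
  node 46: h_left=-1, h_right=-1, diff=0 [OK], height=0
  node 45: h_left=0, h_right=0, diff=0 [OK], height=1
  node 33: h_left=2, h_right=1, diff=1 [OK], height=3
All nodes satisfy the balance condition.
Result: Balanced


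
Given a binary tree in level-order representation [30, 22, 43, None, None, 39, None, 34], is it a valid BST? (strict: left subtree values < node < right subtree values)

Level-order array: [30, 22, 43, None, None, 39, None, 34]
Validate using subtree bounds (lo, hi): at each node, require lo < value < hi,
then recurse left with hi=value and right with lo=value.
Preorder trace (stopping at first violation):
  at node 30 with bounds (-inf, +inf): OK
  at node 22 with bounds (-inf, 30): OK
  at node 43 with bounds (30, +inf): OK
  at node 39 with bounds (30, 43): OK
  at node 34 with bounds (30, 39): OK
No violation found at any node.
Result: Valid BST


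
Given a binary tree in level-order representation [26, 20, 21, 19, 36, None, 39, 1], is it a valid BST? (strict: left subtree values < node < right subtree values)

Level-order array: [26, 20, 21, 19, 36, None, 39, 1]
Validate using subtree bounds (lo, hi): at each node, require lo < value < hi,
then recurse left with hi=value and right with lo=value.
Preorder trace (stopping at first violation):
  at node 26 with bounds (-inf, +inf): OK
  at node 20 with bounds (-inf, 26): OK
  at node 19 with bounds (-inf, 20): OK
  at node 1 with bounds (-inf, 19): OK
  at node 36 with bounds (20, 26): VIOLATION
Node 36 violates its bound: not (20 < 36 < 26).
Result: Not a valid BST


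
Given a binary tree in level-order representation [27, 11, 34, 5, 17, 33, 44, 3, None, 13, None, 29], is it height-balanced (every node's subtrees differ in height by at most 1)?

Tree (level-order array): [27, 11, 34, 5, 17, 33, 44, 3, None, 13, None, 29]
Definition: a tree is height-balanced if, at every node, |h(left) - h(right)| <= 1 (empty subtree has height -1).
Bottom-up per-node check:
  node 3: h_left=-1, h_right=-1, diff=0 [OK], height=0
  node 5: h_left=0, h_right=-1, diff=1 [OK], height=1
  node 13: h_left=-1, h_right=-1, diff=0 [OK], height=0
  node 17: h_left=0, h_right=-1, diff=1 [OK], height=1
  node 11: h_left=1, h_right=1, diff=0 [OK], height=2
  node 29: h_left=-1, h_right=-1, diff=0 [OK], height=0
  node 33: h_left=0, h_right=-1, diff=1 [OK], height=1
  node 44: h_left=-1, h_right=-1, diff=0 [OK], height=0
  node 34: h_left=1, h_right=0, diff=1 [OK], height=2
  node 27: h_left=2, h_right=2, diff=0 [OK], height=3
All nodes satisfy the balance condition.
Result: Balanced


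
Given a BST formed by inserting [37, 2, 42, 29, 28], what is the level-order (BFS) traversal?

Tree insertion order: [37, 2, 42, 29, 28]
Tree (level-order array): [37, 2, 42, None, 29, None, None, 28]
BFS from the root, enqueuing left then right child of each popped node:
  queue [37] -> pop 37, enqueue [2, 42], visited so far: [37]
  queue [2, 42] -> pop 2, enqueue [29], visited so far: [37, 2]
  queue [42, 29] -> pop 42, enqueue [none], visited so far: [37, 2, 42]
  queue [29] -> pop 29, enqueue [28], visited so far: [37, 2, 42, 29]
  queue [28] -> pop 28, enqueue [none], visited so far: [37, 2, 42, 29, 28]
Result: [37, 2, 42, 29, 28]


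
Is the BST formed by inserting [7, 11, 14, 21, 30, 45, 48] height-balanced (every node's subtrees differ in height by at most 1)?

Tree (level-order array): [7, None, 11, None, 14, None, 21, None, 30, None, 45, None, 48]
Definition: a tree is height-balanced if, at every node, |h(left) - h(right)| <= 1 (empty subtree has height -1).
Bottom-up per-node check:
  node 48: h_left=-1, h_right=-1, diff=0 [OK], height=0
  node 45: h_left=-1, h_right=0, diff=1 [OK], height=1
  node 30: h_left=-1, h_right=1, diff=2 [FAIL (|-1-1|=2 > 1)], height=2
  node 21: h_left=-1, h_right=2, diff=3 [FAIL (|-1-2|=3 > 1)], height=3
  node 14: h_left=-1, h_right=3, diff=4 [FAIL (|-1-3|=4 > 1)], height=4
  node 11: h_left=-1, h_right=4, diff=5 [FAIL (|-1-4|=5 > 1)], height=5
  node 7: h_left=-1, h_right=5, diff=6 [FAIL (|-1-5|=6 > 1)], height=6
Node 30 violates the condition: |-1 - 1| = 2 > 1.
Result: Not balanced


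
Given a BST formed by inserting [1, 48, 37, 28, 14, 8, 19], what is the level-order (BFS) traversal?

Tree insertion order: [1, 48, 37, 28, 14, 8, 19]
Tree (level-order array): [1, None, 48, 37, None, 28, None, 14, None, 8, 19]
BFS from the root, enqueuing left then right child of each popped node:
  queue [1] -> pop 1, enqueue [48], visited so far: [1]
  queue [48] -> pop 48, enqueue [37], visited so far: [1, 48]
  queue [37] -> pop 37, enqueue [28], visited so far: [1, 48, 37]
  queue [28] -> pop 28, enqueue [14], visited so far: [1, 48, 37, 28]
  queue [14] -> pop 14, enqueue [8, 19], visited so far: [1, 48, 37, 28, 14]
  queue [8, 19] -> pop 8, enqueue [none], visited so far: [1, 48, 37, 28, 14, 8]
  queue [19] -> pop 19, enqueue [none], visited so far: [1, 48, 37, 28, 14, 8, 19]
Result: [1, 48, 37, 28, 14, 8, 19]


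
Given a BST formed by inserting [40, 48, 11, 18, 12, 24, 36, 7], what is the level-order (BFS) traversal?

Tree insertion order: [40, 48, 11, 18, 12, 24, 36, 7]
Tree (level-order array): [40, 11, 48, 7, 18, None, None, None, None, 12, 24, None, None, None, 36]
BFS from the root, enqueuing left then right child of each popped node:
  queue [40] -> pop 40, enqueue [11, 48], visited so far: [40]
  queue [11, 48] -> pop 11, enqueue [7, 18], visited so far: [40, 11]
  queue [48, 7, 18] -> pop 48, enqueue [none], visited so far: [40, 11, 48]
  queue [7, 18] -> pop 7, enqueue [none], visited so far: [40, 11, 48, 7]
  queue [18] -> pop 18, enqueue [12, 24], visited so far: [40, 11, 48, 7, 18]
  queue [12, 24] -> pop 12, enqueue [none], visited so far: [40, 11, 48, 7, 18, 12]
  queue [24] -> pop 24, enqueue [36], visited so far: [40, 11, 48, 7, 18, 12, 24]
  queue [36] -> pop 36, enqueue [none], visited so far: [40, 11, 48, 7, 18, 12, 24, 36]
Result: [40, 11, 48, 7, 18, 12, 24, 36]


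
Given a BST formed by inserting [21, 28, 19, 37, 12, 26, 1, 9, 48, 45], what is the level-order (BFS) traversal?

Tree insertion order: [21, 28, 19, 37, 12, 26, 1, 9, 48, 45]
Tree (level-order array): [21, 19, 28, 12, None, 26, 37, 1, None, None, None, None, 48, None, 9, 45]
BFS from the root, enqueuing left then right child of each popped node:
  queue [21] -> pop 21, enqueue [19, 28], visited so far: [21]
  queue [19, 28] -> pop 19, enqueue [12], visited so far: [21, 19]
  queue [28, 12] -> pop 28, enqueue [26, 37], visited so far: [21, 19, 28]
  queue [12, 26, 37] -> pop 12, enqueue [1], visited so far: [21, 19, 28, 12]
  queue [26, 37, 1] -> pop 26, enqueue [none], visited so far: [21, 19, 28, 12, 26]
  queue [37, 1] -> pop 37, enqueue [48], visited so far: [21, 19, 28, 12, 26, 37]
  queue [1, 48] -> pop 1, enqueue [9], visited so far: [21, 19, 28, 12, 26, 37, 1]
  queue [48, 9] -> pop 48, enqueue [45], visited so far: [21, 19, 28, 12, 26, 37, 1, 48]
  queue [9, 45] -> pop 9, enqueue [none], visited so far: [21, 19, 28, 12, 26, 37, 1, 48, 9]
  queue [45] -> pop 45, enqueue [none], visited so far: [21, 19, 28, 12, 26, 37, 1, 48, 9, 45]
Result: [21, 19, 28, 12, 26, 37, 1, 48, 9, 45]


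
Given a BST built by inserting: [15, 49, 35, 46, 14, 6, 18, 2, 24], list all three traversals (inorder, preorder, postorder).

Tree insertion order: [15, 49, 35, 46, 14, 6, 18, 2, 24]
Tree (level-order array): [15, 14, 49, 6, None, 35, None, 2, None, 18, 46, None, None, None, 24]
Inorder (L, root, R): [2, 6, 14, 15, 18, 24, 35, 46, 49]
Preorder (root, L, R): [15, 14, 6, 2, 49, 35, 18, 24, 46]
Postorder (L, R, root): [2, 6, 14, 24, 18, 46, 35, 49, 15]


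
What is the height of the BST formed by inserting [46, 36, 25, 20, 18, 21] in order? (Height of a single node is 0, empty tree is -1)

Insertion order: [46, 36, 25, 20, 18, 21]
Tree (level-order array): [46, 36, None, 25, None, 20, None, 18, 21]
Compute height bottom-up (empty subtree = -1):
  height(18) = 1 + max(-1, -1) = 0
  height(21) = 1 + max(-1, -1) = 0
  height(20) = 1 + max(0, 0) = 1
  height(25) = 1 + max(1, -1) = 2
  height(36) = 1 + max(2, -1) = 3
  height(46) = 1 + max(3, -1) = 4
Height = 4


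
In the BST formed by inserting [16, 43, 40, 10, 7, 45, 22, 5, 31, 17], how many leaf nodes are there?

Tree built from: [16, 43, 40, 10, 7, 45, 22, 5, 31, 17]
Tree (level-order array): [16, 10, 43, 7, None, 40, 45, 5, None, 22, None, None, None, None, None, 17, 31]
Rule: A leaf has 0 children.
Per-node child counts:
  node 16: 2 child(ren)
  node 10: 1 child(ren)
  node 7: 1 child(ren)
  node 5: 0 child(ren)
  node 43: 2 child(ren)
  node 40: 1 child(ren)
  node 22: 2 child(ren)
  node 17: 0 child(ren)
  node 31: 0 child(ren)
  node 45: 0 child(ren)
Matching nodes: [5, 17, 31, 45]
Count of leaf nodes: 4


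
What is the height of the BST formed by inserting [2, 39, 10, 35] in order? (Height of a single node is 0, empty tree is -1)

Insertion order: [2, 39, 10, 35]
Tree (level-order array): [2, None, 39, 10, None, None, 35]
Compute height bottom-up (empty subtree = -1):
  height(35) = 1 + max(-1, -1) = 0
  height(10) = 1 + max(-1, 0) = 1
  height(39) = 1 + max(1, -1) = 2
  height(2) = 1 + max(-1, 2) = 3
Height = 3


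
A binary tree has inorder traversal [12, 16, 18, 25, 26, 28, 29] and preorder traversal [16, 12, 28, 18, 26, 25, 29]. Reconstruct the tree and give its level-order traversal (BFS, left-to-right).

Inorder:  [12, 16, 18, 25, 26, 28, 29]
Preorder: [16, 12, 28, 18, 26, 25, 29]
Algorithm: preorder visits root first, so consume preorder in order;
for each root, split the current inorder slice at that value into
left-subtree inorder and right-subtree inorder, then recurse.
Recursive splits:
  root=16; inorder splits into left=[12], right=[18, 25, 26, 28, 29]
  root=12; inorder splits into left=[], right=[]
  root=28; inorder splits into left=[18, 25, 26], right=[29]
  root=18; inorder splits into left=[], right=[25, 26]
  root=26; inorder splits into left=[25], right=[]
  root=25; inorder splits into left=[], right=[]
  root=29; inorder splits into left=[], right=[]
Reconstructed level-order: [16, 12, 28, 18, 29, 26, 25]


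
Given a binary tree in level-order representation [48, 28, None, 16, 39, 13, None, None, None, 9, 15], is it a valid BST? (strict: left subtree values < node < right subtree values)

Level-order array: [48, 28, None, 16, 39, 13, None, None, None, 9, 15]
Validate using subtree bounds (lo, hi): at each node, require lo < value < hi,
then recurse left with hi=value and right with lo=value.
Preorder trace (stopping at first violation):
  at node 48 with bounds (-inf, +inf): OK
  at node 28 with bounds (-inf, 48): OK
  at node 16 with bounds (-inf, 28): OK
  at node 13 with bounds (-inf, 16): OK
  at node 9 with bounds (-inf, 13): OK
  at node 15 with bounds (13, 16): OK
  at node 39 with bounds (28, 48): OK
No violation found at any node.
Result: Valid BST
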